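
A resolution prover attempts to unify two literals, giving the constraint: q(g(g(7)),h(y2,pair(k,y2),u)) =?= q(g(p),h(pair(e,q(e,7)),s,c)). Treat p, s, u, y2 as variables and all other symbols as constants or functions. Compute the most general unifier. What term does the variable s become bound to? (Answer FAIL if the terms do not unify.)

pair(k,pair(e,q(e,7)))

Decompose q/2: g(g(7)) =?= g(p),  h(y2,pair(k,y2),u) =?= h(pair(e,q(e,7)),s,c).
Decompose g/1: g(7) =?= p.
Bind p := g(7); no other remaining equation mentions p.
Decompose h/3: y2 =?= pair(e,q(e,7)),  pair(k,y2) =?= s,  u =?= c.
Bind y2 := pair(e,q(e,7)); substituting into the one remaining equation that mentions y2 gives: pair(k,pair(e,q(e,7))) =?= s.
Bind s := pair(k,pair(e,q(e,7))); no other remaining equation mentions s.
Bind u := c.
MGU = { p -> g(7), y2 -> pair(e,q(e,7)), s -> pair(k,pair(e,q(e,7))), u -> c }, so s -> pair(k,pair(e,q(e,7))).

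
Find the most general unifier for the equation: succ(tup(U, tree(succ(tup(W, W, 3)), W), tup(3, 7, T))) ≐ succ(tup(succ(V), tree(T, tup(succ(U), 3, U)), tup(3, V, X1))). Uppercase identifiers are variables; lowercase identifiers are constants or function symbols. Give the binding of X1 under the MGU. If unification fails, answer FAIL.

succ(tup(tup(succ(succ(7)), 3, succ(7)), tup(succ(succ(7)), 3, succ(7)), 3))

Decompose succ/1: tup(U, tree(succ(tup(W, W, 3)), W), tup(3, 7, T)) ≐ tup(succ(V), tree(T, tup(succ(U), 3, U)), tup(3, V, X1)).
Decompose tup/3: U ≐ succ(V),  tree(succ(tup(W, W, 3)), W) ≐ tree(T, tup(succ(U), 3, U)),  tup(3, 7, T) ≐ tup(3, V, X1).
Bind U := succ(V); substituting into the one remaining equation that mentions U gives: tree(succ(tup(W, W, 3)), W) ≐ tree(T, tup(succ(succ(V)), 3, succ(V))).
Decompose tree/2: succ(tup(W, W, 3)) ≐ T,  W ≐ tup(succ(succ(V)), 3, succ(V)).
Bind T := succ(tup(W, W, 3)); substituting into the one remaining equation that mentions T gives: tup(3, 7, succ(tup(W, W, 3))) ≐ tup(3, V, X1).
Bind W := tup(succ(succ(V)), 3, succ(V)); substituting into the remaining equation gives: tup(3, 7, succ(tup(tup(succ(succ(V)), 3, succ(V)), tup(succ(succ(V)), 3, succ(V)), 3))) ≐ tup(3, V, X1). Substituting into the earlier binding gives T := succ(tup(tup(succ(succ(V)), 3, succ(V)), tup(succ(succ(V)), 3, succ(V)), 3)).
Decompose tup/3: 3 ≐ 3,  7 ≐ V,  succ(tup(tup(succ(succ(V)), 3, succ(V)), tup(succ(succ(V)), 3, succ(V)), 3)) ≐ X1.
Delete trivial equation 3 ≐ 3.
Bind V := 7; substituting into the remaining equation gives: succ(tup(tup(succ(succ(7)), 3, succ(7)), tup(succ(succ(7)), 3, succ(7)), 3)) ≐ X1. Substituting into the earlier bindings gives U := succ(7), T := succ(tup(tup(succ(succ(7)), 3, succ(7)), tup(succ(succ(7)), 3, succ(7)), 3)), W := tup(succ(succ(7)), 3, succ(7)).
Bind X1 := succ(tup(tup(succ(succ(7)), 3, succ(7)), tup(succ(succ(7)), 3, succ(7)), 3)).
MGU = { U ↦ succ(7), T ↦ succ(tup(tup(succ(succ(7)), 3, succ(7)), tup(succ(succ(7)), 3, succ(7)), 3)), W ↦ tup(succ(succ(7)), 3, succ(7)), V ↦ 7, X1 ↦ succ(tup(tup(succ(succ(7)), 3, succ(7)), tup(succ(succ(7)), 3, succ(7)), 3)) }, so X1 ↦ succ(tup(tup(succ(succ(7)), 3, succ(7)), tup(succ(succ(7)), 3, succ(7)), 3)).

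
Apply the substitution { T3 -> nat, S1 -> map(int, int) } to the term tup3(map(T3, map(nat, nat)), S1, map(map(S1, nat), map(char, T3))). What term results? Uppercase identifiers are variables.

Replace each occurrence of T3 with nat.
Replace each occurrence of S1 with map(int, int).
Result: tup3(map(nat, map(nat, nat)), map(int, int), map(map(map(int, int), nat), map(char, nat))).

tup3(map(nat, map(nat, nat)), map(int, int), map(map(map(int, int), nat), map(char, nat)))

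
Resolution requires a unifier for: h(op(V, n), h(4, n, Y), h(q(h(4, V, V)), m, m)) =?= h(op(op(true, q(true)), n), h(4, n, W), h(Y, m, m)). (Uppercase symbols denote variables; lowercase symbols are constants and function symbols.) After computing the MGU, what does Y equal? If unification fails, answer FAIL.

Decompose h/3: op(V, n) =?= op(op(true, q(true)), n),  h(4, n, Y) =?= h(4, n, W),  h(q(h(4, V, V)), m, m) =?= h(Y, m, m).
Decompose op/2: V =?= op(true, q(true)),  n =?= n.
Bind V := op(true, q(true)); substituting into the one remaining equation that mentions V gives: h(q(h(4, op(true, q(true)), op(true, q(true)))), m, m) =?= h(Y, m, m).
Delete trivial equation n =?= n.
Decompose h/3: 4 =?= 4,  n =?= n,  Y =?= W.
Delete trivial equation 4 =?= 4.
Delete trivial equation n =?= n.
Bind Y := W; substituting into the remaining equation gives: h(q(h(4, op(true, q(true)), op(true, q(true)))), m, m) =?= h(W, m, m).
Decompose h/3: q(h(4, op(true, q(true)), op(true, q(true)))) =?= W,  m =?= m,  m =?= m.
Bind W := q(h(4, op(true, q(true)), op(true, q(true)))); no other remaining equation mentions W. Substituting into the earlier binding gives Y := q(h(4, op(true, q(true)), op(true, q(true)))).
Delete trivial equation m =?= m.
Delete trivial equation m =?= m.
MGU = { V ↦ op(true, q(true)), Y ↦ q(h(4, op(true, q(true)), op(true, q(true)))), W ↦ q(h(4, op(true, q(true)), op(true, q(true)))) }, so Y ↦ q(h(4, op(true, q(true)), op(true, q(true)))).

q(h(4, op(true, q(true)), op(true, q(true))))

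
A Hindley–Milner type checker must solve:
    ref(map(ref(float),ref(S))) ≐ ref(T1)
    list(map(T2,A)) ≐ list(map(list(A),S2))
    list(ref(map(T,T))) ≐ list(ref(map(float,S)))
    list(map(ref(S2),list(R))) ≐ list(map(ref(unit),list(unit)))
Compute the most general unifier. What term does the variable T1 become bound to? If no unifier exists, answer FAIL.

map(ref(float),ref(float))

Decompose ref/1: map(ref(float),ref(S)) ≐ T1.
Bind T1 := map(ref(float),ref(S)); no other remaining equation mentions T1.
Decompose list/1: map(T2,A) ≐ map(list(A),S2).
Decompose map/2: T2 ≐ list(A),  A ≐ S2.
Bind T2 := list(A); no other remaining equation mentions T2.
Bind A := S2; no other remaining equation mentions A. Substituting into the earlier binding gives T2 := list(S2).
Decompose list/1: ref(map(T,T)) ≐ ref(map(float,S)).
Decompose ref/1: map(T,T) ≐ map(float,S).
Decompose map/2: T ≐ float,  T ≐ S.
Bind T := float; substituting into the one remaining equation that mentions T gives: float ≐ S.
Bind S := float; no other remaining equation mentions S. Substituting into the earlier binding gives T1 := map(ref(float),ref(float)).
Decompose list/1: map(ref(S2),list(R)) ≐ map(ref(unit),list(unit)).
Decompose map/2: ref(S2) ≐ ref(unit),  list(R) ≐ list(unit).
Decompose ref/1: S2 ≐ unit.
Bind S2 := unit; no other remaining equation mentions S2. Substituting into the earlier bindings gives T2 := list(unit), A := unit.
Decompose list/1: R ≐ unit.
Bind R := unit.
MGU = { T1 := map(ref(float),ref(float)), T2 := list(unit), A := unit, T := float, S := float, S2 := unit, R := unit }, so T1 := map(ref(float),ref(float)).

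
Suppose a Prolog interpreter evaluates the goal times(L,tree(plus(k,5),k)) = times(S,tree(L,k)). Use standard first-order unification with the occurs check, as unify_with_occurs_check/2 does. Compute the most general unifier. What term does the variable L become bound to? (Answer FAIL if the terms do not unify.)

plus(k,5)

Decompose times/2: L = S,  tree(plus(k,5),k) = tree(L,k).
Bind L := S; substituting into the remaining equation gives: tree(plus(k,5),k) = tree(S,k).
Decompose tree/2: plus(k,5) = S,  k = k.
Bind S := plus(k,5); no other remaining equation mentions S. Substituting into the earlier binding gives L := plus(k,5).
Delete trivial equation k = k.
MGU = { L = plus(k,5), S = plus(k,5) }, so L = plus(k,5).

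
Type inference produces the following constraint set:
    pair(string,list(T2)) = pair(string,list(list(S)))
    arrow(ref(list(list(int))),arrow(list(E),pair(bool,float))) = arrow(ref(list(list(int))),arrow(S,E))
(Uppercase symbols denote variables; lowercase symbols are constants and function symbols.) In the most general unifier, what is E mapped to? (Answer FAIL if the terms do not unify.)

pair(bool,float)

Decompose pair/2: string = string,  list(T2) = list(list(S)).
Delete trivial equation string = string.
Decompose list/1: T2 = list(S).
Bind T2 := list(S); no other remaining equation mentions T2.
Decompose arrow/2: ref(list(list(int))) = ref(list(list(int))),  arrow(list(E),pair(bool,float)) = arrow(S,E).
Delete trivial equation ref(list(list(int))) = ref(list(list(int))).
Decompose arrow/2: list(E) = S,  pair(bool,float) = E.
Bind S := list(E); no other remaining equation mentions S. Substituting into the earlier binding gives T2 := list(list(E)).
Bind E := pair(bool,float). Substituting into the earlier bindings gives T2 := list(list(pair(bool,float))), S := list(pair(bool,float)).
MGU = { T2 -> list(list(pair(bool,float))), S -> list(pair(bool,float)), E -> pair(bool,float) }, so E -> pair(bool,float).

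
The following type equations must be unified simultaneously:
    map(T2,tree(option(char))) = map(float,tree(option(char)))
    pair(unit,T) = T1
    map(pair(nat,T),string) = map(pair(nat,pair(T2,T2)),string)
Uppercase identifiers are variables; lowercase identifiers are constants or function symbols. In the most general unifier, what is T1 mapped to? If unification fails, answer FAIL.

pair(unit,pair(float,float))

Decompose map/2: T2 = float,  tree(option(char)) = tree(option(char)).
Bind T2 := float; substituting into the one remaining equation that mentions T2 gives: map(pair(nat,T),string) = map(pair(nat,pair(float,float)),string).
Delete trivial equation tree(option(char)) = tree(option(char)).
Bind T1 := pair(unit,T); no other remaining equation mentions T1.
Decompose map/2: pair(nat,T) = pair(nat,pair(float,float)),  string = string.
Decompose pair/2: nat = nat,  T = pair(float,float).
Delete trivial equation nat = nat.
Bind T := pair(float,float); no other remaining equation mentions T. Substituting into the earlier binding gives T1 := pair(unit,pair(float,float)).
Delete trivial equation string = string.
MGU = { T2 ↦ float, T1 ↦ pair(unit,pair(float,float)), T ↦ pair(float,float) }, so T1 ↦ pair(unit,pair(float,float)).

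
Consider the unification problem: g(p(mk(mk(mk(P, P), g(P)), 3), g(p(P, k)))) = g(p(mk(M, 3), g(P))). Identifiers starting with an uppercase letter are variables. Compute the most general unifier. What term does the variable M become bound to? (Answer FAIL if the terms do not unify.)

Decompose g/1: p(mk(mk(mk(P, P), g(P)), 3), g(p(P, k))) = p(mk(M, 3), g(P)).
Decompose p/2: mk(mk(mk(P, P), g(P)), 3) = mk(M, 3),  g(p(P, k)) = g(P).
Decompose mk/2: mk(mk(P, P), g(P)) = M,  3 = 3.
Bind M := mk(mk(P, P), g(P)); no other remaining equation mentions M.
Delete trivial equation 3 = 3.
Decompose g/1: p(P, k) = P.
Occurs check fails: P occurs in p(P, k); the equation P = p(P, k) has no finite solution.

FAIL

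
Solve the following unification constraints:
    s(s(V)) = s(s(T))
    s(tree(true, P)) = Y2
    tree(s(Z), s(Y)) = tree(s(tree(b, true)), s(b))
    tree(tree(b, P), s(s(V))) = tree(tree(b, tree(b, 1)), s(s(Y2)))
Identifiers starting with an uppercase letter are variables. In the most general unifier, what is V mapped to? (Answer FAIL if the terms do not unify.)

s(tree(true, tree(b, 1)))

Decompose s/1: s(V) = s(T).
Decompose s/1: V = T.
Bind V := T; substituting into the one remaining equation that mentions V gives: tree(tree(b, P), s(s(T))) = tree(tree(b, tree(b, 1)), s(s(Y2))).
Bind Y2 := s(tree(true, P)); substituting into the one remaining equation that mentions Y2 gives: tree(tree(b, P), s(s(T))) = tree(tree(b, tree(b, 1)), s(s(s(tree(true, P))))).
Decompose tree/2: s(Z) = s(tree(b, true)),  s(Y) = s(b).
Decompose s/1: Z = tree(b, true).
Bind Z := tree(b, true); no other remaining equation mentions Z.
Decompose s/1: Y = b.
Bind Y := b; no other remaining equation mentions Y.
Decompose tree/2: tree(b, P) = tree(b, tree(b, 1)),  s(s(T)) = s(s(s(tree(true, P)))).
Decompose tree/2: b = b,  P = tree(b, 1).
Delete trivial equation b = b.
Bind P := tree(b, 1); substituting into the remaining equation gives: s(s(T)) = s(s(s(tree(true, tree(b, 1))))). Substituting into the earlier binding gives Y2 := s(tree(true, tree(b, 1))).
Decompose s/1: s(T) = s(s(tree(true, tree(b, 1)))).
Decompose s/1: T = s(tree(true, tree(b, 1))).
Bind T := s(tree(true, tree(b, 1))). Substituting into the earlier binding gives V := s(tree(true, tree(b, 1))).
MGU = { V := s(tree(true, tree(b, 1))), Y2 := s(tree(true, tree(b, 1))), Z := tree(b, true), Y := b, P := tree(b, 1), T := s(tree(true, tree(b, 1))) }, so V := s(tree(true, tree(b, 1))).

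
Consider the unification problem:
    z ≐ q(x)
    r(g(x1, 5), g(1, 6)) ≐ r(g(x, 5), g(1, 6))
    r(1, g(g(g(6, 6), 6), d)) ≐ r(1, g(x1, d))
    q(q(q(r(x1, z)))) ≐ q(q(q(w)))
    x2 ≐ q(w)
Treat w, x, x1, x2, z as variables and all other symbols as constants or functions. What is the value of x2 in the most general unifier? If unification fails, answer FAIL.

Bind z := q(x); substituting into the one remaining equation that mentions z gives: q(q(q(r(x1, q(x))))) ≐ q(q(q(w))).
Decompose r/2: g(x1, 5) ≐ g(x, 5),  g(1, 6) ≐ g(1, 6).
Decompose g/2: x1 ≐ x,  5 ≐ 5.
Bind x1 := x; substituting into the 2 remaining equations that mention x1 gives: r(1, g(g(g(6, 6), 6), d)) ≐ r(1, g(x, d)),  q(q(q(r(x, q(x))))) ≐ q(q(q(w))).
Delete trivial equation 5 ≐ 5.
Delete trivial equation g(1, 6) ≐ g(1, 6).
Decompose r/2: 1 ≐ 1,  g(g(g(6, 6), 6), d) ≐ g(x, d).
Delete trivial equation 1 ≐ 1.
Decompose g/2: g(g(6, 6), 6) ≐ x,  d ≐ d.
Bind x := g(g(6, 6), 6); substituting into the one remaining equation that mentions x gives: q(q(q(r(g(g(6, 6), 6), q(g(g(6, 6), 6)))))) ≐ q(q(q(w))). Substituting into the earlier bindings gives z := q(g(g(6, 6), 6)), x1 := g(g(6, 6), 6).
Delete trivial equation d ≐ d.
Decompose q/1: q(q(r(g(g(6, 6), 6), q(g(g(6, 6), 6))))) ≐ q(q(w)).
Decompose q/1: q(r(g(g(6, 6), 6), q(g(g(6, 6), 6)))) ≐ q(w).
Decompose q/1: r(g(g(6, 6), 6), q(g(g(6, 6), 6))) ≐ w.
Bind w := r(g(g(6, 6), 6), q(g(g(6, 6), 6))); substituting into the remaining equation gives: x2 ≐ q(r(g(g(6, 6), 6), q(g(g(6, 6), 6)))).
Bind x2 := q(r(g(g(6, 6), 6), q(g(g(6, 6), 6)))).
MGU = { z := q(g(g(6, 6), 6)), x1 := g(g(6, 6), 6), x := g(g(6, 6), 6), w := r(g(g(6, 6), 6), q(g(g(6, 6), 6))), x2 := q(r(g(g(6, 6), 6), q(g(g(6, 6), 6)))) }, so x2 := q(r(g(g(6, 6), 6), q(g(g(6, 6), 6)))).

q(r(g(g(6, 6), 6), q(g(g(6, 6), 6))))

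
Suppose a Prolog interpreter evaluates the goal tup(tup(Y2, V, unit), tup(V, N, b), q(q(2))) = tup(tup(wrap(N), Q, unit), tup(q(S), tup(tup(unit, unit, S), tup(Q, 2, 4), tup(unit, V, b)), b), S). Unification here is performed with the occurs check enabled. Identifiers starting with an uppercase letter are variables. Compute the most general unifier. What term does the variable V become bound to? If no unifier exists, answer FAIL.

q(q(q(2)))

Decompose tup/3: tup(Y2, V, unit) = tup(wrap(N), Q, unit),  tup(V, N, b) = tup(q(S), tup(tup(unit, unit, S), tup(Q, 2, 4), tup(unit, V, b)), b),  q(q(2)) = S.
Decompose tup/3: Y2 = wrap(N),  V = Q,  unit = unit.
Bind Y2 := wrap(N); no other remaining equation mentions Y2.
Bind V := Q; substituting into the one remaining equation that mentions V gives: tup(Q, N, b) = tup(q(S), tup(tup(unit, unit, S), tup(Q, 2, 4), tup(unit, Q, b)), b).
Delete trivial equation unit = unit.
Decompose tup/3: Q = q(S),  N = tup(tup(unit, unit, S), tup(Q, 2, 4), tup(unit, Q, b)),  b = b.
Bind Q := q(S); substituting into the one remaining equation that mentions Q gives: N = tup(tup(unit, unit, S), tup(q(S), 2, 4), tup(unit, q(S), b)). Substituting into the earlier binding gives V := q(S).
Bind N := tup(tup(unit, unit, S), tup(q(S), 2, 4), tup(unit, q(S), b)); no other remaining equation mentions N. Substituting into the earlier binding gives Y2 := wrap(tup(tup(unit, unit, S), tup(q(S), 2, 4), tup(unit, q(S), b))).
Delete trivial equation b = b.
Bind S := q(q(2)). Substituting into the earlier bindings gives Y2 := wrap(tup(tup(unit, unit, q(q(2))), tup(q(q(q(2))), 2, 4), tup(unit, q(q(q(2))), b))), V := q(q(q(2))), Q := q(q(q(2))), N := tup(tup(unit, unit, q(q(2))), tup(q(q(q(2))), 2, 4), tup(unit, q(q(q(2))), b)).
MGU = { Y2 = wrap(tup(tup(unit, unit, q(q(2))), tup(q(q(q(2))), 2, 4), tup(unit, q(q(q(2))), b))), V = q(q(q(2))), Q = q(q(q(2))), N = tup(tup(unit, unit, q(q(2))), tup(q(q(q(2))), 2, 4), tup(unit, q(q(q(2))), b)), S = q(q(2)) }, so V = q(q(q(2))).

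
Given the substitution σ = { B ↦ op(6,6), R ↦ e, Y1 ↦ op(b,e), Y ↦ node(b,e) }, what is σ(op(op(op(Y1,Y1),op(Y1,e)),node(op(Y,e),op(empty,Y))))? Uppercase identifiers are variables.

Replace each occurrence of Y1 with op(b,e).
Replace each occurrence of Y with node(b,e).
Result: op(op(op(op(b,e),op(b,e)),op(op(b,e),e)),node(op(node(b,e),e),op(empty,node(b,e)))).

op(op(op(op(b,e),op(b,e)),op(op(b,e),e)),node(op(node(b,e),e),op(empty,node(b,e))))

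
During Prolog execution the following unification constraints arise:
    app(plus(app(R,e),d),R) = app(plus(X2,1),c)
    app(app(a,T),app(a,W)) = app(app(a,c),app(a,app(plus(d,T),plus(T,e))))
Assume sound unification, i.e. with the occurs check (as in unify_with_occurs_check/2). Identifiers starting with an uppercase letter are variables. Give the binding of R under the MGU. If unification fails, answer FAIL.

FAIL

Decompose app/2: plus(app(R,e),d) = plus(X2,1),  R = c.
Decompose plus/2: app(R,e) = X2,  d = 1.
Bind X2 := app(R,e); no other remaining equation mentions X2.
Clash: constants d and 1 differ; no unifier exists.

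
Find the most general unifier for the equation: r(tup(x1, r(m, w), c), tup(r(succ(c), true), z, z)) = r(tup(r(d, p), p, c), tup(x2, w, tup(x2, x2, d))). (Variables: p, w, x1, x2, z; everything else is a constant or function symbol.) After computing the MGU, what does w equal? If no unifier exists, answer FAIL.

Decompose r/2: tup(x1, r(m, w), c) = tup(r(d, p), p, c),  tup(r(succ(c), true), z, z) = tup(x2, w, tup(x2, x2, d)).
Decompose tup/3: x1 = r(d, p),  r(m, w) = p,  c = c.
Bind x1 := r(d, p); no other remaining equation mentions x1.
Bind p := r(m, w); no other remaining equation mentions p. Substituting into the earlier binding gives x1 := r(d, r(m, w)).
Delete trivial equation c = c.
Decompose tup/3: r(succ(c), true) = x2,  z = w,  z = tup(x2, x2, d).
Bind x2 := r(succ(c), true); substituting into the one remaining equation that mentions x2 gives: z = tup(r(succ(c), true), r(succ(c), true), d).
Bind z := w; substituting into the remaining equation gives: w = tup(r(succ(c), true), r(succ(c), true), d).
Bind w := tup(r(succ(c), true), r(succ(c), true), d). Substituting into the earlier bindings gives x1 := r(d, r(m, tup(r(succ(c), true), r(succ(c), true), d))), p := r(m, tup(r(succ(c), true), r(succ(c), true), d)), z := tup(r(succ(c), true), r(succ(c), true), d).
MGU = { x1 := r(d, r(m, tup(r(succ(c), true), r(succ(c), true), d))), p := r(m, tup(r(succ(c), true), r(succ(c), true), d)), x2 := r(succ(c), true), z := tup(r(succ(c), true), r(succ(c), true), d), w := tup(r(succ(c), true), r(succ(c), true), d) }, so w := tup(r(succ(c), true), r(succ(c), true), d).

tup(r(succ(c), true), r(succ(c), true), d)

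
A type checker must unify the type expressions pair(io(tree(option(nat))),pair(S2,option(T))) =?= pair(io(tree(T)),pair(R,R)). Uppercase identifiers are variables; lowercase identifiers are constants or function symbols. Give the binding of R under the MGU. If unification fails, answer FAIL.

option(option(nat))

Decompose pair/2: io(tree(option(nat))) =?= io(tree(T)),  pair(S2,option(T)) =?= pair(R,R).
Decompose io/1: tree(option(nat)) =?= tree(T).
Decompose tree/1: option(nat) =?= T.
Bind T := option(nat); substituting into the remaining equation gives: pair(S2,option(option(nat))) =?= pair(R,R).
Decompose pair/2: S2 =?= R,  option(option(nat)) =?= R.
Bind S2 := R; no other remaining equation mentions S2.
Bind R := option(option(nat)). Substituting into the earlier binding gives S2 := option(option(nat)).
MGU = { T := option(nat), S2 := option(option(nat)), R := option(option(nat)) }, so R := option(option(nat)).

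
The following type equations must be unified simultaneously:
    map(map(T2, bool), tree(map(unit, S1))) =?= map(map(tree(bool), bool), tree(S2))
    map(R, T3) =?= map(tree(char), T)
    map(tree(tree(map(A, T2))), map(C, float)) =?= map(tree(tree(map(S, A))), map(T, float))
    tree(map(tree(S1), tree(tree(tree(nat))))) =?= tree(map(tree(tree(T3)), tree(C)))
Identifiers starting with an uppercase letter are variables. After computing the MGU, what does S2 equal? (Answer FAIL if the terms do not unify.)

Decompose map/2: map(T2, bool) =?= map(tree(bool), bool),  tree(map(unit, S1)) =?= tree(S2).
Decompose map/2: T2 =?= tree(bool),  bool =?= bool.
Bind T2 := tree(bool); substituting into the one remaining equation that mentions T2 gives: map(tree(tree(map(A, tree(bool)))), map(C, float)) =?= map(tree(tree(map(S, A))), map(T, float)).
Delete trivial equation bool =?= bool.
Decompose tree/1: map(unit, S1) =?= S2.
Bind S2 := map(unit, S1); no other remaining equation mentions S2.
Decompose map/2: R =?= tree(char),  T3 =?= T.
Bind R := tree(char); no other remaining equation mentions R.
Bind T3 := T; substituting into the one remaining equation that mentions T3 gives: tree(map(tree(S1), tree(tree(tree(nat))))) =?= tree(map(tree(tree(T)), tree(C))).
Decompose map/2: tree(tree(map(A, tree(bool)))) =?= tree(tree(map(S, A))),  map(C, float) =?= map(T, float).
Decompose tree/1: tree(map(A, tree(bool))) =?= tree(map(S, A)).
Decompose tree/1: map(A, tree(bool)) =?= map(S, A).
Decompose map/2: A =?= S,  tree(bool) =?= A.
Bind A := S; substituting into the one remaining equation that mentions A gives: tree(bool) =?= S.
Bind S := tree(bool); no other remaining equation mentions S. Substituting into the earlier binding gives A := tree(bool).
Decompose map/2: C =?= T,  float =?= float.
Bind C := T; substituting into the one remaining equation that mentions C gives: tree(map(tree(S1), tree(tree(tree(nat))))) =?= tree(map(tree(tree(T)), tree(T))).
Delete trivial equation float =?= float.
Decompose tree/1: map(tree(S1), tree(tree(tree(nat)))) =?= map(tree(tree(T)), tree(T)).
Decompose map/2: tree(S1) =?= tree(tree(T)),  tree(tree(tree(nat))) =?= tree(T).
Decompose tree/1: S1 =?= tree(T).
Bind S1 := tree(T); no other remaining equation mentions S1. Substituting into the earlier binding gives S2 := map(unit, tree(T)).
Decompose tree/1: tree(tree(nat)) =?= T.
Bind T := tree(tree(nat)). Substituting into the earlier bindings gives S2 := map(unit, tree(tree(tree(nat)))), T3 := tree(tree(nat)), C := tree(tree(nat)), S1 := tree(tree(tree(nat))).
MGU = { T2 -> tree(bool), S2 -> map(unit, tree(tree(tree(nat)))), R -> tree(char), T3 -> tree(tree(nat)), A -> tree(bool), S -> tree(bool), C -> tree(tree(nat)), S1 -> tree(tree(tree(nat))), T -> tree(tree(nat)) }, so S2 -> map(unit, tree(tree(tree(nat)))).

map(unit, tree(tree(tree(nat))))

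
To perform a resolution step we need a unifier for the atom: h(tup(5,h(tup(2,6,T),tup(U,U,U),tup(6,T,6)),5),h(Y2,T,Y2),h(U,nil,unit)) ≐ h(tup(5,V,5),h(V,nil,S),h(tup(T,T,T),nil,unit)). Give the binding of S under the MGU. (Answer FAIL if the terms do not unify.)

Decompose h/3: tup(5,h(tup(2,6,T),tup(U,U,U),tup(6,T,6)),5) ≐ tup(5,V,5),  h(Y2,T,Y2) ≐ h(V,nil,S),  h(U,nil,unit) ≐ h(tup(T,T,T),nil,unit).
Decompose tup/3: 5 ≐ 5,  h(tup(2,6,T),tup(U,U,U),tup(6,T,6)) ≐ V,  5 ≐ 5.
Delete trivial equation 5 ≐ 5.
Bind V := h(tup(2,6,T),tup(U,U,U),tup(6,T,6)); substituting into the one remaining equation that mentions V gives: h(Y2,T,Y2) ≐ h(h(tup(2,6,T),tup(U,U,U),tup(6,T,6)),nil,S).
Delete trivial equation 5 ≐ 5.
Decompose h/3: Y2 ≐ h(tup(2,6,T),tup(U,U,U),tup(6,T,6)),  T ≐ nil,  Y2 ≐ S.
Bind Y2 := h(tup(2,6,T),tup(U,U,U),tup(6,T,6)); substituting into the one remaining equation that mentions Y2 gives: h(tup(2,6,T),tup(U,U,U),tup(6,T,6)) ≐ S.
Bind T := nil; substituting into the remaining equations gives: h(tup(2,6,nil),tup(U,U,U),tup(6,nil,6)) ≐ S,  h(U,nil,unit) ≐ h(tup(nil,nil,nil),nil,unit). Substituting into the earlier bindings gives V := h(tup(2,6,nil),tup(U,U,U),tup(6,nil,6)), Y2 := h(tup(2,6,nil),tup(U,U,U),tup(6,nil,6)).
Bind S := h(tup(2,6,nil),tup(U,U,U),tup(6,nil,6)); no other remaining equation mentions S.
Decompose h/3: U ≐ tup(nil,nil,nil),  nil ≐ nil,  unit ≐ unit.
Bind U := tup(nil,nil,nil); no other remaining equation mentions U. Substituting into the earlier bindings gives V := h(tup(2,6,nil),tup(tup(nil,nil,nil),tup(nil,nil,nil),tup(nil,nil,nil)),tup(6,nil,6)), Y2 := h(tup(2,6,nil),tup(tup(nil,nil,nil),tup(nil,nil,nil),tup(nil,nil,nil)),tup(6,nil,6)), S := h(tup(2,6,nil),tup(tup(nil,nil,nil),tup(nil,nil,nil),tup(nil,nil,nil)),tup(6,nil,6)).
Delete trivial equation nil ≐ nil.
Delete trivial equation unit ≐ unit.
MGU = { V -> h(tup(2,6,nil),tup(tup(nil,nil,nil),tup(nil,nil,nil),tup(nil,nil,nil)),tup(6,nil,6)), Y2 -> h(tup(2,6,nil),tup(tup(nil,nil,nil),tup(nil,nil,nil),tup(nil,nil,nil)),tup(6,nil,6)), T -> nil, S -> h(tup(2,6,nil),tup(tup(nil,nil,nil),tup(nil,nil,nil),tup(nil,nil,nil)),tup(6,nil,6)), U -> tup(nil,nil,nil) }, so S -> h(tup(2,6,nil),tup(tup(nil,nil,nil),tup(nil,nil,nil),tup(nil,nil,nil)),tup(6,nil,6)).

h(tup(2,6,nil),tup(tup(nil,nil,nil),tup(nil,nil,nil),tup(nil,nil,nil)),tup(6,nil,6))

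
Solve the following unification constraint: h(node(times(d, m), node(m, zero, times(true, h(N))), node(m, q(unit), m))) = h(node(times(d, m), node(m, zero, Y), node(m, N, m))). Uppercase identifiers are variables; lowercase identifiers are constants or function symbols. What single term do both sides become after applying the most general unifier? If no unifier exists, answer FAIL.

h(node(times(d, m), node(m, zero, times(true, h(q(unit)))), node(m, q(unit), m)))

Decompose h/1: node(times(d, m), node(m, zero, times(true, h(N))), node(m, q(unit), m)) = node(times(d, m), node(m, zero, Y), node(m, N, m)).
Decompose node/3: times(d, m) = times(d, m),  node(m, zero, times(true, h(N))) = node(m, zero, Y),  node(m, q(unit), m) = node(m, N, m).
Delete trivial equation times(d, m) = times(d, m).
Decompose node/3: m = m,  zero = zero,  times(true, h(N)) = Y.
Delete trivial equation m = m.
Delete trivial equation zero = zero.
Bind Y := times(true, h(N)); no other remaining equation mentions Y.
Decompose node/3: m = m,  q(unit) = N,  m = m.
Delete trivial equation m = m.
Bind N := q(unit); no other remaining equation mentions N. Substituting into the earlier binding gives Y := times(true, h(q(unit))).
Delete trivial equation m = m.
Applying the MGU to either side gives h(node(times(d, m), node(m, zero, times(true, h(q(unit)))), node(m, q(unit), m))).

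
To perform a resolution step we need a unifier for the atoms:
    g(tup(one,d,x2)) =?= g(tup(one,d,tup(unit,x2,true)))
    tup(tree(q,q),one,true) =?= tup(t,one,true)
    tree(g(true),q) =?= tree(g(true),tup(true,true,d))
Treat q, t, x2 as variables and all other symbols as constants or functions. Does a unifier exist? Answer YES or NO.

NO

Decompose g/1: tup(one,d,x2) =?= tup(one,d,tup(unit,x2,true)).
Decompose tup/3: one =?= one,  d =?= d,  x2 =?= tup(unit,x2,true).
Delete trivial equation one =?= one.
Delete trivial equation d =?= d.
Occurs check fails: x2 occurs in tup(unit,x2,true); the equation x2 =?= tup(unit,x2,true) has no finite solution.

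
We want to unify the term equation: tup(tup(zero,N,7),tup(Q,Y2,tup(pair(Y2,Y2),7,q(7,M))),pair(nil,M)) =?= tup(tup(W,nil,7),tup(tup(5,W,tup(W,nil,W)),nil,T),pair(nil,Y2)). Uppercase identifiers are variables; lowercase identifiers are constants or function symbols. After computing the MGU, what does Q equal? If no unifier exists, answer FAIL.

Decompose tup/3: tup(zero,N,7) =?= tup(W,nil,7),  tup(Q,Y2,tup(pair(Y2,Y2),7,q(7,M))) =?= tup(tup(5,W,tup(W,nil,W)),nil,T),  pair(nil,M) =?= pair(nil,Y2).
Decompose tup/3: zero =?= W,  N =?= nil,  7 =?= 7.
Bind W := zero; substituting into the one remaining equation that mentions W gives: tup(Q,Y2,tup(pair(Y2,Y2),7,q(7,M))) =?= tup(tup(5,zero,tup(zero,nil,zero)),nil,T).
Bind N := nil; no other remaining equation mentions N.
Delete trivial equation 7 =?= 7.
Decompose tup/3: Q =?= tup(5,zero,tup(zero,nil,zero)),  Y2 =?= nil,  tup(pair(Y2,Y2),7,q(7,M)) =?= T.
Bind Q := tup(5,zero,tup(zero,nil,zero)); no other remaining equation mentions Q.
Bind Y2 := nil; substituting into the remaining equations gives: tup(pair(nil,nil),7,q(7,M)) =?= T,  pair(nil,M) =?= pair(nil,nil).
Bind T := tup(pair(nil,nil),7,q(7,M)); no other remaining equation mentions T.
Decompose pair/2: nil =?= nil,  M =?= nil.
Delete trivial equation nil =?= nil.
Bind M := nil. Substituting into the earlier binding gives T := tup(pair(nil,nil),7,q(7,nil)).
MGU = { W ↦ zero, N ↦ nil, Q ↦ tup(5,zero,tup(zero,nil,zero)), Y2 ↦ nil, T ↦ tup(pair(nil,nil),7,q(7,nil)), M ↦ nil }, so Q ↦ tup(5,zero,tup(zero,nil,zero)).

tup(5,zero,tup(zero,nil,zero))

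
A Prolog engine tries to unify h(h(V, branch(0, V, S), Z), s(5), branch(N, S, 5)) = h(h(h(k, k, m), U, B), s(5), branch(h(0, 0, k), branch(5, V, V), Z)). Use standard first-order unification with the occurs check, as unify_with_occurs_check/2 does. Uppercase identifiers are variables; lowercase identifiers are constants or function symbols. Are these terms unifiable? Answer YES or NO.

YES

Decompose h/3: h(V, branch(0, V, S), Z) = h(h(k, k, m), U, B),  s(5) = s(5),  branch(N, S, 5) = branch(h(0, 0, k), branch(5, V, V), Z).
Decompose h/3: V = h(k, k, m),  branch(0, V, S) = U,  Z = B.
Bind V := h(k, k, m); substituting into the 2 remaining equations that mention V gives: branch(0, h(k, k, m), S) = U,  branch(N, S, 5) = branch(h(0, 0, k), branch(5, h(k, k, m), h(k, k, m)), Z).
Bind U := branch(0, h(k, k, m), S); no other remaining equation mentions U.
Bind Z := B; substituting into the one remaining equation that mentions Z gives: branch(N, S, 5) = branch(h(0, 0, k), branch(5, h(k, k, m), h(k, k, m)), B).
Delete trivial equation s(5) = s(5).
Decompose branch/3: N = h(0, 0, k),  S = branch(5, h(k, k, m), h(k, k, m)),  5 = B.
Bind N := h(0, 0, k); no other remaining equation mentions N.
Bind S := branch(5, h(k, k, m), h(k, k, m)); no other remaining equation mentions S. Substituting into the earlier binding gives U := branch(0, h(k, k, m), branch(5, h(k, k, m), h(k, k, m))).
Bind B := 5. Substituting into the earlier binding gives Z := 5.
No equations remain and no clash or occurs-check failure arose, so a unifier exists.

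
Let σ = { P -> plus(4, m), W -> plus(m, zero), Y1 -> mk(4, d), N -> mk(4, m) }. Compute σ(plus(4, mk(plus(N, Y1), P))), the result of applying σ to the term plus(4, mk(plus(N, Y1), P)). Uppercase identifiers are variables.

Replace each occurrence of P with plus(4, m).
Replace each occurrence of Y1 with mk(4, d).
Replace each occurrence of N with mk(4, m).
Result: plus(4, mk(plus(mk(4, m), mk(4, d)), plus(4, m))).

plus(4, mk(plus(mk(4, m), mk(4, d)), plus(4, m)))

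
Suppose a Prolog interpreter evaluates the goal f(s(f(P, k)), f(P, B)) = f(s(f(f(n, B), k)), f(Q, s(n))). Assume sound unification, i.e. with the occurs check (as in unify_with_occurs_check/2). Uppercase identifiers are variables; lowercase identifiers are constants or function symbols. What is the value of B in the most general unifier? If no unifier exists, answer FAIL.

Decompose f/2: s(f(P, k)) = s(f(f(n, B), k)),  f(P, B) = f(Q, s(n)).
Decompose s/1: f(P, k) = f(f(n, B), k).
Decompose f/2: P = f(n, B),  k = k.
Bind P := f(n, B); substituting into the one remaining equation that mentions P gives: f(f(n, B), B) = f(Q, s(n)).
Delete trivial equation k = k.
Decompose f/2: f(n, B) = Q,  B = s(n).
Bind Q := f(n, B); no other remaining equation mentions Q.
Bind B := s(n). Substituting into the earlier bindings gives P := f(n, s(n)), Q := f(n, s(n)).
MGU = { P = f(n, s(n)), Q = f(n, s(n)), B = s(n) }, so B = s(n).

s(n)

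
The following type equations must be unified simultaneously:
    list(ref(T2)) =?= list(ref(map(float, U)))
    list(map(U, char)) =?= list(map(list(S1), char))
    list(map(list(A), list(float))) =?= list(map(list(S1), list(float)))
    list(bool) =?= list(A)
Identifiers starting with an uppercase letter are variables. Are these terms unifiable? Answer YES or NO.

Decompose list/1: ref(T2) =?= ref(map(float, U)).
Decompose ref/1: T2 =?= map(float, U).
Bind T2 := map(float, U); no other remaining equation mentions T2.
Decompose list/1: map(U, char) =?= map(list(S1), char).
Decompose map/2: U =?= list(S1),  char =?= char.
Bind U := list(S1); no other remaining equation mentions U. Substituting into the earlier binding gives T2 := map(float, list(S1)).
Delete trivial equation char =?= char.
Decompose list/1: map(list(A), list(float)) =?= map(list(S1), list(float)).
Decompose map/2: list(A) =?= list(S1),  list(float) =?= list(float).
Decompose list/1: A =?= S1.
Bind A := S1; substituting into the one remaining equation that mentions A gives: list(bool) =?= list(S1).
Delete trivial equation list(float) =?= list(float).
Decompose list/1: bool =?= S1.
Bind S1 := bool. Substituting into the earlier bindings gives T2 := map(float, list(bool)), U := list(bool), A := bool.
No equations remain and no clash or occurs-check failure arose, so a unifier exists.

YES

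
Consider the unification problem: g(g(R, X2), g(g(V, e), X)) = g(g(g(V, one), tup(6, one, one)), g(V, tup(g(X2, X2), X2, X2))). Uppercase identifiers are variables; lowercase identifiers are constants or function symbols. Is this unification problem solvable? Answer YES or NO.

Decompose g/2: g(R, X2) = g(g(V, one), tup(6, one, one)),  g(g(V, e), X) = g(V, tup(g(X2, X2), X2, X2)).
Decompose g/2: R = g(V, one),  X2 = tup(6, one, one).
Bind R := g(V, one); no other remaining equation mentions R.
Bind X2 := tup(6, one, one); substituting into the remaining equation gives: g(g(V, e), X) = g(V, tup(g(tup(6, one, one), tup(6, one, one)), tup(6, one, one), tup(6, one, one))).
Decompose g/2: g(V, e) = V,  X = tup(g(tup(6, one, one), tup(6, one, one)), tup(6, one, one), tup(6, one, one)).
Occurs check fails: V occurs in g(V, e); the equation V = g(V, e) has no finite solution.

NO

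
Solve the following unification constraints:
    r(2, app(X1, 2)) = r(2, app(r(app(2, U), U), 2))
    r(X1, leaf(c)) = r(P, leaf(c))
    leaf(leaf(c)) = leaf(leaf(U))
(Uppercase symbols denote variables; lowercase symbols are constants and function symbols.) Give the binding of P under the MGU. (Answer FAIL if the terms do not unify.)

r(app(2, c), c)

Decompose r/2: 2 = 2,  app(X1, 2) = app(r(app(2, U), U), 2).
Delete trivial equation 2 = 2.
Decompose app/2: X1 = r(app(2, U), U),  2 = 2.
Bind X1 := r(app(2, U), U); substituting into the one remaining equation that mentions X1 gives: r(r(app(2, U), U), leaf(c)) = r(P, leaf(c)).
Delete trivial equation 2 = 2.
Decompose r/2: r(app(2, U), U) = P,  leaf(c) = leaf(c).
Bind P := r(app(2, U), U); no other remaining equation mentions P.
Delete trivial equation leaf(c) = leaf(c).
Decompose leaf/1: leaf(c) = leaf(U).
Decompose leaf/1: c = U.
Bind U := c. Substituting into the earlier bindings gives X1 := r(app(2, c), c), P := r(app(2, c), c).
MGU = { X1 := r(app(2, c), c), P := r(app(2, c), c), U := c }, so P := r(app(2, c), c).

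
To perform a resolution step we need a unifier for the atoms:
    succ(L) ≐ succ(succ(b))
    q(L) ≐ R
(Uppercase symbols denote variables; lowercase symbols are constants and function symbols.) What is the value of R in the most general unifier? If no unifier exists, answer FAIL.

q(succ(b))

Decompose succ/1: L ≐ succ(b).
Bind L := succ(b); substituting into the remaining equation gives: q(succ(b)) ≐ R.
Bind R := q(succ(b)).
MGU = { L := succ(b), R := q(succ(b)) }, so R := q(succ(b)).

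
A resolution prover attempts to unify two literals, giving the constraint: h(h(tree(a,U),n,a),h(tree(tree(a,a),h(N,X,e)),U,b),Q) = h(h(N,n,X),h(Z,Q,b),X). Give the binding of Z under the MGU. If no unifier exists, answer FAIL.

tree(tree(a,a),h(tree(a,a),a,e))

Decompose h/3: h(tree(a,U),n,a) = h(N,n,X),  h(tree(tree(a,a),h(N,X,e)),U,b) = h(Z,Q,b),  Q = X.
Decompose h/3: tree(a,U) = N,  n = n,  a = X.
Bind N := tree(a,U); substituting into the one remaining equation that mentions N gives: h(tree(tree(a,a),h(tree(a,U),X,e)),U,b) = h(Z,Q,b).
Delete trivial equation n = n.
Bind X := a; substituting into the remaining equations gives: h(tree(tree(a,a),h(tree(a,U),a,e)),U,b) = h(Z,Q,b),  Q = a.
Decompose h/3: tree(tree(a,a),h(tree(a,U),a,e)) = Z,  U = Q,  b = b.
Bind Z := tree(tree(a,a),h(tree(a,U),a,e)); no other remaining equation mentions Z.
Bind U := Q; no other remaining equation mentions U. Substituting into the earlier bindings gives N := tree(a,Q), Z := tree(tree(a,a),h(tree(a,Q),a,e)).
Delete trivial equation b = b.
Bind Q := a. Substituting into the earlier bindings gives N := tree(a,a), Z := tree(tree(a,a),h(tree(a,a),a,e)), U := a.
MGU = { N -> tree(a,a), X -> a, Z -> tree(tree(a,a),h(tree(a,a),a,e)), U -> a, Q -> a }, so Z -> tree(tree(a,a),h(tree(a,a),a,e)).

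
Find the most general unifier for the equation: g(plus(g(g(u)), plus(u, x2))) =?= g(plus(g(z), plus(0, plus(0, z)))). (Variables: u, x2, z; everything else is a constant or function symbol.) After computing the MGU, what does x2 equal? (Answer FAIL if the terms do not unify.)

Decompose g/1: plus(g(g(u)), plus(u, x2)) =?= plus(g(z), plus(0, plus(0, z))).
Decompose plus/2: g(g(u)) =?= g(z),  plus(u, x2) =?= plus(0, plus(0, z)).
Decompose g/1: g(u) =?= z.
Bind z := g(u); substituting into the remaining equation gives: plus(u, x2) =?= plus(0, plus(0, g(u))).
Decompose plus/2: u =?= 0,  x2 =?= plus(0, g(u)).
Bind u := 0; substituting into the remaining equation gives: x2 =?= plus(0, g(0)). Substituting into the earlier binding gives z := g(0).
Bind x2 := plus(0, g(0)).
MGU = { z -> g(0), u -> 0, x2 -> plus(0, g(0)) }, so x2 -> plus(0, g(0)).

plus(0, g(0))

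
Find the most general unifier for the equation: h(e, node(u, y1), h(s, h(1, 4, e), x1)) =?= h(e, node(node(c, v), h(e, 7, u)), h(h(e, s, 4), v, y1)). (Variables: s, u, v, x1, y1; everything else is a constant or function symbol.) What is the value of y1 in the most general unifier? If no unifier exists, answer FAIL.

Decompose h/3: e =?= e,  node(u, y1) =?= node(node(c, v), h(e, 7, u)),  h(s, h(1, 4, e), x1) =?= h(h(e, s, 4), v, y1).
Delete trivial equation e =?= e.
Decompose node/2: u =?= node(c, v),  y1 =?= h(e, 7, u).
Bind u := node(c, v); substituting into the one remaining equation that mentions u gives: y1 =?= h(e, 7, node(c, v)).
Bind y1 := h(e, 7, node(c, v)); substituting into the remaining equation gives: h(s, h(1, 4, e), x1) =?= h(h(e, s, 4), v, h(e, 7, node(c, v))).
Decompose h/3: s =?= h(e, s, 4),  h(1, 4, e) =?= v,  x1 =?= h(e, 7, node(c, v)).
Occurs check fails: s occurs in h(e, s, 4); the equation s =?= h(e, s, 4) has no finite solution.

FAIL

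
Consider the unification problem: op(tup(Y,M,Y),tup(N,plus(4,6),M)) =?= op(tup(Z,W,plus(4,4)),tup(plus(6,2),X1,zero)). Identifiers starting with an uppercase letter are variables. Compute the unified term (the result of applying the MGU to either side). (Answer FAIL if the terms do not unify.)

op(tup(plus(4,4),zero,plus(4,4)),tup(plus(6,2),plus(4,6),zero))

Decompose op/2: tup(Y,M,Y) =?= tup(Z,W,plus(4,4)),  tup(N,plus(4,6),M) =?= tup(plus(6,2),X1,zero).
Decompose tup/3: Y =?= Z,  M =?= W,  Y =?= plus(4,4).
Bind Y := Z; substituting into the one remaining equation that mentions Y gives: Z =?= plus(4,4).
Bind M := W; substituting into the one remaining equation that mentions M gives: tup(N,plus(4,6),W) =?= tup(plus(6,2),X1,zero).
Bind Z := plus(4,4); no other remaining equation mentions Z. Substituting into the earlier binding gives Y := plus(4,4).
Decompose tup/3: N =?= plus(6,2),  plus(4,6) =?= X1,  W =?= zero.
Bind N := plus(6,2); no other remaining equation mentions N.
Bind X1 := plus(4,6); no other remaining equation mentions X1.
Bind W := zero. Substituting into the earlier binding gives M := zero.
Applying the MGU to either side gives op(tup(plus(4,4),zero,plus(4,4)),tup(plus(6,2),plus(4,6),zero)).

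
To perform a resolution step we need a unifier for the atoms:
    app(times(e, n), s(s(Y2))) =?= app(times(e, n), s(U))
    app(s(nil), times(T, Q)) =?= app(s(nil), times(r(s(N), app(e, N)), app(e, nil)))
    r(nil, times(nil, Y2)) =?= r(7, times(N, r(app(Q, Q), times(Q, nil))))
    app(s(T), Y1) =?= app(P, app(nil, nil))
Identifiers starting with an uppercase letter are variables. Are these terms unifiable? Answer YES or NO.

Decompose app/2: times(e, n) =?= times(e, n),  s(s(Y2)) =?= s(U).
Delete trivial equation times(e, n) =?= times(e, n).
Decompose s/1: s(Y2) =?= U.
Bind U := s(Y2); no other remaining equation mentions U.
Decompose app/2: s(nil) =?= s(nil),  times(T, Q) =?= times(r(s(N), app(e, N)), app(e, nil)).
Delete trivial equation s(nil) =?= s(nil).
Decompose times/2: T =?= r(s(N), app(e, N)),  Q =?= app(e, nil).
Bind T := r(s(N), app(e, N)); substituting into the one remaining equation that mentions T gives: app(s(r(s(N), app(e, N))), Y1) =?= app(P, app(nil, nil)).
Bind Q := app(e, nil); substituting into the one remaining equation that mentions Q gives: r(nil, times(nil, Y2)) =?= r(7, times(N, r(app(app(e, nil), app(e, nil)), times(app(e, nil), nil)))).
Decompose r/2: nil =?= 7,  times(nil, Y2) =?= times(N, r(app(app(e, nil), app(e, nil)), times(app(e, nil), nil))).
Clash: constants nil and 7 differ; no unifier exists.

NO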